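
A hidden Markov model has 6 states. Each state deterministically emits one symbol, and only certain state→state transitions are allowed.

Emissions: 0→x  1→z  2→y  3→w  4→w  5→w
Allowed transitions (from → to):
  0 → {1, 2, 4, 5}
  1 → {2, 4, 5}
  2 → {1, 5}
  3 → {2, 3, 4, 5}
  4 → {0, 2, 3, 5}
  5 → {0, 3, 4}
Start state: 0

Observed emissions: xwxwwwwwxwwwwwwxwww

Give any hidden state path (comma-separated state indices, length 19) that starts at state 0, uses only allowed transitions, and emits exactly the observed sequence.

  [0] x  {0}  => 0  start
  [1] w  {3,4,5}  => 5  0->5 ok
  [2] x  {0}  => 0  5->0 ok
  [3] w  {3,4,5}  => 4  0->4 ok
  [4] w  {3,4,5}  => 3  4->3 ok
  [5] w  {3,4,5}  => 5  3->5 ok
  [6] w  {3,4,5}  => 3  5->3 ok
  [7] w  {3,4,5}  => 5  3->5 ok
  [8] x  {0}  => 0  5->0 ok
  [9] w  {3,4,5}  => 4  0->4 ok
  [10] w  {3,4,5}  => 3  4->3 ok
  [11] w  {3,4,5}  => 3  3->3 ok
  [12] w  {3,4,5}  => 3  3->3 ok
  [13] w  {3,4,5}  => 5  3->5 ok
  [14] w  {3,4,5}  => 4  5->4 ok
  [15] x  {0}  => 0  4->0 ok
  [16] w  {3,4,5}  => 5  0->5 ok
  [17] w  {3,4,5}  => 3  5->3 ok
  [18] w  {3,4,5}  => 3  3->3 ok

0,5,0,4,3,5,3,5,0,4,3,3,3,5,4,0,5,3,3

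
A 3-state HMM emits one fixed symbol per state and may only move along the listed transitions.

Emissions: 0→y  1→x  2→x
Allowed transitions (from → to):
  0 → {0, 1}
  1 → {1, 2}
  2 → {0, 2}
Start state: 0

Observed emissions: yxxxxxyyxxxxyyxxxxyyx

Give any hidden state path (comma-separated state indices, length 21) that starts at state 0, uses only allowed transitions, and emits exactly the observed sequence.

  t0 'y' -> {0}, take 0 (start)
  t1 'x' -> {1,2}, take 1 (0->1 ok)
  t2 'x' -> {1,2}, take 1 (1->1 ok)
  t3 'x' -> {1,2}, take 2 (1->2 ok)
  t4 'x' -> {1,2}, take 2 (2->2 ok)
  t5 'x' -> {1,2}, take 2 (2->2 ok)
  t6 'y' -> {0}, take 0 (2->0 ok)
  t7 'y' -> {0}, take 0 (0->0 ok)
  t8 'x' -> {1,2}, take 1 (0->1 ok)
  t9 'x' -> {1,2}, take 1 (1->1 ok)
  t10 'x' -> {1,2}, take 2 (1->2 ok)
  t11 'x' -> {1,2}, take 2 (2->2 ok)
  t12 'y' -> {0}, take 0 (2->0 ok)
  t13 'y' -> {0}, take 0 (0->0 ok)
  t14 'x' -> {1,2}, take 1 (0->1 ok)
  t15 'x' -> {1,2}, take 1 (1->1 ok)
  t16 'x' -> {1,2}, take 1 (1->1 ok)
  t17 'x' -> {1,2}, take 2 (1->2 ok)
  t18 'y' -> {0}, take 0 (2->0 ok)
  t19 'y' -> {0}, take 0 (0->0 ok)
  t20 'x' -> {1,2}, take 1 (0->1 ok)

0,1,1,2,2,2,0,0,1,1,2,2,0,0,1,1,1,2,0,0,1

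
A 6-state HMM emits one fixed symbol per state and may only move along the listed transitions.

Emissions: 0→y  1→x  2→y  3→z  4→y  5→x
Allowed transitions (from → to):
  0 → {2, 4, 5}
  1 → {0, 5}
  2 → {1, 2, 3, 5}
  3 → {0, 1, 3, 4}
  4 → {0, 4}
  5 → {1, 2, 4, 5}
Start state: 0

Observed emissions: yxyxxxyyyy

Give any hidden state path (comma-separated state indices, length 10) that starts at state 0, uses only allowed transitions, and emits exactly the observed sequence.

0,5,2,5,1,5,4,4,4,4

  pos 0: y in {0,2,4}, choose 0; start
  pos 1: x in {1,5}, choose 5; 0->5 ok
  pos 2: y in {0,2,4}, choose 2; 5->2 ok
  pos 3: x in {1,5}, choose 5; 2->5 ok
  pos 4: x in {1,5}, choose 1; 5->1 ok
  pos 5: x in {1,5}, choose 5; 1->5 ok
  pos 6: y in {0,2,4}, choose 4; 5->4 ok
  pos 7: y in {0,2,4}, choose 4; 4->4 ok
  pos 8: y in {0,2,4}, choose 4; 4->4 ok
  pos 9: y in {0,2,4}, choose 4; 4->4 ok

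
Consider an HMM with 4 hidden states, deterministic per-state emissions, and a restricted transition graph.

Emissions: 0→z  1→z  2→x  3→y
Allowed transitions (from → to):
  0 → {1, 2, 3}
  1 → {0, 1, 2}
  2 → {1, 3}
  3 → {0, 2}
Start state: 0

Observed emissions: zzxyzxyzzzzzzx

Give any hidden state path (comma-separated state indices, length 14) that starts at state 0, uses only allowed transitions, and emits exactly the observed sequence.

0,1,2,3,0,2,3,0,1,1,1,1,1,2

  [0] z  {0,1}  => 0  start
  [1] z  {0,1}  => 1  0->1 ok
  [2] x  {2}  => 2  1->2 ok
  [3] y  {3}  => 3  2->3 ok
  [4] z  {0,1}  => 0  3->0 ok
  [5] x  {2}  => 2  0->2 ok
  [6] y  {3}  => 3  2->3 ok
  [7] z  {0,1}  => 0  3->0 ok
  [8] z  {0,1}  => 1  0->1 ok
  [9] z  {0,1}  => 1  1->1 ok
  [10] z  {0,1}  => 1  1->1 ok
  [11] z  {0,1}  => 1  1->1 ok
  [12] z  {0,1}  => 1  1->1 ok
  [13] x  {2}  => 2  1->2 ok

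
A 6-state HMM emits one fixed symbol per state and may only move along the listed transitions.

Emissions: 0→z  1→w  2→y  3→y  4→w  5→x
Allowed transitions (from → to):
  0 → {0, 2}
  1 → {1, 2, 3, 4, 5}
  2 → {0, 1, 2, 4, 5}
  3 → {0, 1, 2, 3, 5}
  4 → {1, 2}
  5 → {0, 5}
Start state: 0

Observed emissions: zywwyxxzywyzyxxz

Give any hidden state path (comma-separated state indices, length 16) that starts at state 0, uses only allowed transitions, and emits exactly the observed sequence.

0,2,1,1,3,5,5,0,2,1,2,0,2,5,5,0

  0: obs=z cand={0} pick 0 [start]
  1: obs=y cand={2,3} pick 2 [0->2 ok]
  2: obs=w cand={1,4} pick 1 [2->1 ok]
  3: obs=w cand={1,4} pick 1 [1->1 ok]
  4: obs=y cand={2,3} pick 3 [1->3 ok]
  5: obs=x cand={5} pick 5 [3->5 ok]
  6: obs=x cand={5} pick 5 [5->5 ok]
  7: obs=z cand={0} pick 0 [5->0 ok]
  8: obs=y cand={2,3} pick 2 [0->2 ok]
  9: obs=w cand={1,4} pick 1 [2->1 ok]
  10: obs=y cand={2,3} pick 2 [1->2 ok]
  11: obs=z cand={0} pick 0 [2->0 ok]
  12: obs=y cand={2,3} pick 2 [0->2 ok]
  13: obs=x cand={5} pick 5 [2->5 ok]
  14: obs=x cand={5} pick 5 [5->5 ok]
  15: obs=z cand={0} pick 0 [5->0 ok]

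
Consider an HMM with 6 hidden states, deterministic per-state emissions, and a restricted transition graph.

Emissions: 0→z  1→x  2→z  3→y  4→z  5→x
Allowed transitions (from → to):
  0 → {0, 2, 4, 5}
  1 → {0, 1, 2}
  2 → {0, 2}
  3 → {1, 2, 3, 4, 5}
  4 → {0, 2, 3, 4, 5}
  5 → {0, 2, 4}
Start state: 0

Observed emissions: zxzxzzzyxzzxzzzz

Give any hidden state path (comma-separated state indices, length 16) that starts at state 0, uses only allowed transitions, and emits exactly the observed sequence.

  t0 'z' -> {0,2,4}, take 0 (start)
  t1 'x' -> {1,5}, take 5 (0->5 ok)
  t2 'z' -> {0,2,4}, take 4 (5->4 ok)
  t3 'x' -> {1,5}, take 5 (4->5 ok)
  t4 'z' -> {0,2,4}, take 2 (5->2 ok)
  t5 'z' -> {0,2,4}, take 0 (2->0 ok)
  t6 'z' -> {0,2,4}, take 4 (0->4 ok)
  t7 'y' -> {3}, take 3 (4->3 ok)
  t8 'x' -> {1,5}, take 1 (3->1 ok)
  t9 'z' -> {0,2,4}, take 2 (1->2 ok)
  t10 'z' -> {0,2,4}, take 0 (2->0 ok)
  t11 'x' -> {1,5}, take 5 (0->5 ok)
  t12 'z' -> {0,2,4}, take 4 (5->4 ok)
  t13 'z' -> {0,2,4}, take 0 (4->0 ok)
  t14 'z' -> {0,2,4}, take 2 (0->2 ok)
  t15 'z' -> {0,2,4}, take 0 (2->0 ok)

0,5,4,5,2,0,4,3,1,2,0,5,4,0,2,0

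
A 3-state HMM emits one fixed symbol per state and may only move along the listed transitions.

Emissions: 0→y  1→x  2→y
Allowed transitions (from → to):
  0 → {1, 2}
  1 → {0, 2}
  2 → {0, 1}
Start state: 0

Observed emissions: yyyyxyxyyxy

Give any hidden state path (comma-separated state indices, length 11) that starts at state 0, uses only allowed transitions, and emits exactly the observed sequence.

0,2,0,2,1,2,1,0,2,1,2

  pos 0: y in {0,2}, choose 0; start
  pos 1: y in {0,2}, choose 2; 0->2 ok
  pos 2: y in {0,2}, choose 0; 2->0 ok
  pos 3: y in {0,2}, choose 2; 0->2 ok
  pos 4: x in {1}, choose 1; 2->1 ok
  pos 5: y in {0,2}, choose 2; 1->2 ok
  pos 6: x in {1}, choose 1; 2->1 ok
  pos 7: y in {0,2}, choose 0; 1->0 ok
  pos 8: y in {0,2}, choose 2; 0->2 ok
  pos 9: x in {1}, choose 1; 2->1 ok
  pos 10: y in {0,2}, choose 2; 1->2 ok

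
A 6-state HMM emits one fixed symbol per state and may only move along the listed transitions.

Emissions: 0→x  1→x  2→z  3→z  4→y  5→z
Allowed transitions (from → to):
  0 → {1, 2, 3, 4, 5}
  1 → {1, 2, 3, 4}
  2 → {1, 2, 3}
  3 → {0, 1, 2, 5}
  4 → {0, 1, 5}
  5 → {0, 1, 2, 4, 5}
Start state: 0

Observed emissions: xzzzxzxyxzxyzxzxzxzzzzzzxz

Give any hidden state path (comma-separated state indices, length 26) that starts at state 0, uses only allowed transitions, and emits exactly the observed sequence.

  0: obs=x cand={0,1} pick 0 [start]
  1: obs=z cand={2,3,5} pick 3 [0->3 ok]
  2: obs=z cand={2,3,5} pick 2 [3->2 ok]
  3: obs=z cand={2,3,5} pick 3 [2->3 ok]
  4: obs=x cand={0,1} pick 0 [3->0 ok]
  5: obs=z cand={2,3,5} pick 5 [0->5 ok]
  6: obs=x cand={0,1} pick 1 [5->1 ok]
  7: obs=y cand={4} pick 4 [1->4 ok]
  8: obs=x cand={0,1} pick 0 [4->0 ok]
  9: obs=z cand={2,3,5} pick 3 [0->3 ok]
  10: obs=x cand={0,1} pick 1 [3->1 ok]
  11: obs=y cand={4} pick 4 [1->4 ok]
  12: obs=z cand={2,3,5} pick 5 [4->5 ok]
  13: obs=x cand={0,1} pick 1 [5->1 ok]
  14: obs=z cand={2,3,5} pick 3 [1->3 ok]
  15: obs=x cand={0,1} pick 0 [3->0 ok]
  16: obs=z cand={2,3,5} pick 3 [0->3 ok]
  17: obs=x cand={0,1} pick 0 [3->0 ok]
  18: obs=z cand={2,3,5} pick 2 [0->2 ok]
  19: obs=z cand={2,3,5} pick 3 [2->3 ok]
  20: obs=z cand={2,3,5} pick 2 [3->2 ok]
  21: obs=z cand={2,3,5} pick 2 [2->2 ok]
  22: obs=z cand={2,3,5} pick 3 [2->3 ok]
  23: obs=z cand={2,3,5} pick 2 [3->2 ok]
  24: obs=x cand={0,1} pick 1 [2->1 ok]
  25: obs=z cand={2,3,5} pick 2 [1->2 ok]

0,3,2,3,0,5,1,4,0,3,1,4,5,1,3,0,3,0,2,3,2,2,3,2,1,2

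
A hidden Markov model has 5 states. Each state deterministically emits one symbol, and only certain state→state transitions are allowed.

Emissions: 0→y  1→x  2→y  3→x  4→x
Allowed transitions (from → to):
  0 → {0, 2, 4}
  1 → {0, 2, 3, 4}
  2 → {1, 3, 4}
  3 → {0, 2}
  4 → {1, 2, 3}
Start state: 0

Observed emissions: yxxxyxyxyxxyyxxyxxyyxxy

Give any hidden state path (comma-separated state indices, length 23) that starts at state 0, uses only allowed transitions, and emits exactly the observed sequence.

0,4,1,3,2,3,2,4,2,4,3,0,2,1,3,2,4,1,0,2,1,3,2

  pos 0: y in {0,2}, choose 0; start
  pos 1: x in {1,3,4}, choose 4; 0->4 ok
  pos 2: x in {1,3,4}, choose 1; 4->1 ok
  pos 3: x in {1,3,4}, choose 3; 1->3 ok
  pos 4: y in {0,2}, choose 2; 3->2 ok
  pos 5: x in {1,3,4}, choose 3; 2->3 ok
  pos 6: y in {0,2}, choose 2; 3->2 ok
  pos 7: x in {1,3,4}, choose 4; 2->4 ok
  pos 8: y in {0,2}, choose 2; 4->2 ok
  pos 9: x in {1,3,4}, choose 4; 2->4 ok
  pos 10: x in {1,3,4}, choose 3; 4->3 ok
  pos 11: y in {0,2}, choose 0; 3->0 ok
  pos 12: y in {0,2}, choose 2; 0->2 ok
  pos 13: x in {1,3,4}, choose 1; 2->1 ok
  pos 14: x in {1,3,4}, choose 3; 1->3 ok
  pos 15: y in {0,2}, choose 2; 3->2 ok
  pos 16: x in {1,3,4}, choose 4; 2->4 ok
  pos 17: x in {1,3,4}, choose 1; 4->1 ok
  pos 18: y in {0,2}, choose 0; 1->0 ok
  pos 19: y in {0,2}, choose 2; 0->2 ok
  pos 20: x in {1,3,4}, choose 1; 2->1 ok
  pos 21: x in {1,3,4}, choose 3; 1->3 ok
  pos 22: y in {0,2}, choose 2; 3->2 ok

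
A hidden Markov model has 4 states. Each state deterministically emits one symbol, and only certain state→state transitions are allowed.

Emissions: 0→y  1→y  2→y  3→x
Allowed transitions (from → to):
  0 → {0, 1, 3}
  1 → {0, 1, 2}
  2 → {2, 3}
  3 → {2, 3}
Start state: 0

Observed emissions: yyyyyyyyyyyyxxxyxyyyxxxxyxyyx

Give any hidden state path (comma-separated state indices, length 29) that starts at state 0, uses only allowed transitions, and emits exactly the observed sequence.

  pos 0: y in {0,1,2}, choose 0; start
  pos 1: y in {0,1,2}, choose 0; 0->0 ok
  pos 2: y in {0,1,2}, choose 1; 0->1 ok
  pos 3: y in {0,1,2}, choose 0; 1->0 ok
  pos 4: y in {0,1,2}, choose 1; 0->1 ok
  pos 5: y in {0,1,2}, choose 0; 1->0 ok
  pos 6: y in {0,1,2}, choose 1; 0->1 ok
  pos 7: y in {0,1,2}, choose 1; 1->1 ok
  pos 8: y in {0,1,2}, choose 0; 1->0 ok
  pos 9: y in {0,1,2}, choose 0; 0->0 ok
  pos 10: y in {0,1,2}, choose 1; 0->1 ok
  pos 11: y in {0,1,2}, choose 2; 1->2 ok
  pos 12: x in {3}, choose 3; 2->3 ok
  pos 13: x in {3}, choose 3; 3->3 ok
  pos 14: x in {3}, choose 3; 3->3 ok
  pos 15: y in {0,1,2}, choose 2; 3->2 ok
  pos 16: x in {3}, choose 3; 2->3 ok
  pos 17: y in {0,1,2}, choose 2; 3->2 ok
  pos 18: y in {0,1,2}, choose 2; 2->2 ok
  pos 19: y in {0,1,2}, choose 2; 2->2 ok
  pos 20: x in {3}, choose 3; 2->3 ok
  pos 21: x in {3}, choose 3; 3->3 ok
  pos 22: x in {3}, choose 3; 3->3 ok
  pos 23: x in {3}, choose 3; 3->3 ok
  pos 24: y in {0,1,2}, choose 2; 3->2 ok
  pos 25: x in {3}, choose 3; 2->3 ok
  pos 26: y in {0,1,2}, choose 2; 3->2 ok
  pos 27: y in {0,1,2}, choose 2; 2->2 ok
  pos 28: x in {3}, choose 3; 2->3 ok

0,0,1,0,1,0,1,1,0,0,1,2,3,3,3,2,3,2,2,2,3,3,3,3,2,3,2,2,3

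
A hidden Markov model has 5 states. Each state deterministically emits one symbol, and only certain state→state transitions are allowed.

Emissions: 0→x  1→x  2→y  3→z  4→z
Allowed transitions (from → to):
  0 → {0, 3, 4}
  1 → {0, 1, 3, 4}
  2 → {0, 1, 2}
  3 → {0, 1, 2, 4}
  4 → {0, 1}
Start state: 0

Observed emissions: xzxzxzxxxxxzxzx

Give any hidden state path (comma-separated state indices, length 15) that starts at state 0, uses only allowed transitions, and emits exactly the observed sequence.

0,4,1,4,1,4,1,0,0,0,0,4,0,4,1

  [0] x  {0,1}  => 0  start
  [1] z  {3,4}  => 4  0->4 ok
  [2] x  {0,1}  => 1  4->1 ok
  [3] z  {3,4}  => 4  1->4 ok
  [4] x  {0,1}  => 1  4->1 ok
  [5] z  {3,4}  => 4  1->4 ok
  [6] x  {0,1}  => 1  4->1 ok
  [7] x  {0,1}  => 0  1->0 ok
  [8] x  {0,1}  => 0  0->0 ok
  [9] x  {0,1}  => 0  0->0 ok
  [10] x  {0,1}  => 0  0->0 ok
  [11] z  {3,4}  => 4  0->4 ok
  [12] x  {0,1}  => 0  4->0 ok
  [13] z  {3,4}  => 4  0->4 ok
  [14] x  {0,1}  => 1  4->1 ok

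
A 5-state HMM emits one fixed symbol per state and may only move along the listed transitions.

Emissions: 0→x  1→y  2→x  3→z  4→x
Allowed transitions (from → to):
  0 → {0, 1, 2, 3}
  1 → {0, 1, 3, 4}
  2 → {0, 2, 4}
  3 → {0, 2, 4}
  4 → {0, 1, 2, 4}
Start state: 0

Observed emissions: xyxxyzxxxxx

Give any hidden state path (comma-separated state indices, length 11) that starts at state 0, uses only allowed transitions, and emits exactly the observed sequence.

0,1,0,0,1,3,2,2,4,2,2

  pos 0: x in {0,2,4}, choose 0; start
  pos 1: y in {1}, choose 1; 0->1 ok
  pos 2: x in {0,2,4}, choose 0; 1->0 ok
  pos 3: x in {0,2,4}, choose 0; 0->0 ok
  pos 4: y in {1}, choose 1; 0->1 ok
  pos 5: z in {3}, choose 3; 1->3 ok
  pos 6: x in {0,2,4}, choose 2; 3->2 ok
  pos 7: x in {0,2,4}, choose 2; 2->2 ok
  pos 8: x in {0,2,4}, choose 4; 2->4 ok
  pos 9: x in {0,2,4}, choose 2; 4->2 ok
  pos 10: x in {0,2,4}, choose 2; 2->2 ok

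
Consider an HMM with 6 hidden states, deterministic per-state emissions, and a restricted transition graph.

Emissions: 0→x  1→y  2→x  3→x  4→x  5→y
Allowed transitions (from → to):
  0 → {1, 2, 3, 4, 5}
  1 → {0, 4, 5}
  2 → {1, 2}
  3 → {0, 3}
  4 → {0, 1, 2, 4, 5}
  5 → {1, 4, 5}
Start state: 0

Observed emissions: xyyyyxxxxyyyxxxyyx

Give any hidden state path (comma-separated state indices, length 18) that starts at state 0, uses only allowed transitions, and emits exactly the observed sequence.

  [0] x  {0,2,3,4}  => 0  start
  [1] y  {1,5}  => 1  0->1 ok
  [2] y  {1,5}  => 5  1->5 ok
  [3] y  {1,5}  => 5  5->5 ok
  [4] y  {1,5}  => 1  5->1 ok
  [5] x  {0,2,3,4}  => 4  1->4 ok
  [6] x  {0,2,3,4}  => 0  4->0 ok
  [7] x  {0,2,3,4}  => 3  0->3 ok
  [8] x  {0,2,3,4}  => 0  3->0 ok
  [9] y  {1,5}  => 5  0->5 ok
  [10] y  {1,5}  => 1  5->1 ok
  [11] y  {1,5}  => 5  1->5 ok
  [12] x  {0,2,3,4}  => 4  5->4 ok
  [13] x  {0,2,3,4}  => 0  4->0 ok
  [14] x  {0,2,3,4}  => 4  0->4 ok
  [15] y  {1,5}  => 5  4->5 ok
  [16] y  {1,5}  => 1  5->1 ok
  [17] x  {0,2,3,4}  => 4  1->4 ok

0,1,5,5,1,4,0,3,0,5,1,5,4,0,4,5,1,4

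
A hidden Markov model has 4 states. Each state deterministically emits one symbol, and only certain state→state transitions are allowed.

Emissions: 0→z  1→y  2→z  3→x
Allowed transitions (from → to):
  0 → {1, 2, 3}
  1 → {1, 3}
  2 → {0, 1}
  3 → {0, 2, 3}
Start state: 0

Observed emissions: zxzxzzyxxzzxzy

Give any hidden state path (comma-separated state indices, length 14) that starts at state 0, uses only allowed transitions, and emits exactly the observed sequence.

  t0 'z' -> {0,2}, take 0 (start)
  t1 'x' -> {3}, take 3 (0->3 ok)
  t2 'z' -> {0,2}, take 0 (3->0 ok)
  t3 'x' -> {3}, take 3 (0->3 ok)
  t4 'z' -> {0,2}, take 0 (3->0 ok)
  t5 'z' -> {0,2}, take 2 (0->2 ok)
  t6 'y' -> {1}, take 1 (2->1 ok)
  t7 'x' -> {3}, take 3 (1->3 ok)
  t8 'x' -> {3}, take 3 (3->3 ok)
  t9 'z' -> {0,2}, take 2 (3->2 ok)
  t10 'z' -> {0,2}, take 0 (2->0 ok)
  t11 'x' -> {3}, take 3 (0->3 ok)
  t12 'z' -> {0,2}, take 0 (3->0 ok)
  t13 'y' -> {1}, take 1 (0->1 ok)

0,3,0,3,0,2,1,3,3,2,0,3,0,1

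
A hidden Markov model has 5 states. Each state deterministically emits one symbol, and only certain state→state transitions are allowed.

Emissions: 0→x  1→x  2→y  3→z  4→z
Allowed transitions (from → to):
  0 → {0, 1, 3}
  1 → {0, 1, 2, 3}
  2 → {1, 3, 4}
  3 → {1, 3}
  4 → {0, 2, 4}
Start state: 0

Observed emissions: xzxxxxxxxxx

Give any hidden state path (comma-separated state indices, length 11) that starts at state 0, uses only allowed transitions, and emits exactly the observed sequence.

  t0 'x' -> {0,1}, take 0 (start)
  t1 'z' -> {3,4}, take 3 (0->3 ok)
  t2 'x' -> {0,1}, take 1 (3->1 ok)
  t3 'x' -> {0,1}, take 0 (1->0 ok)
  t4 'x' -> {0,1}, take 1 (0->1 ok)
  t5 'x' -> {0,1}, take 0 (1->0 ok)
  t6 'x' -> {0,1}, take 1 (0->1 ok)
  t7 'x' -> {0,1}, take 0 (1->0 ok)
  t8 'x' -> {0,1}, take 0 (0->0 ok)
  t9 'x' -> {0,1}, take 1 (0->1 ok)
  t10 'x' -> {0,1}, take 1 (1->1 ok)

0,3,1,0,1,0,1,0,0,1,1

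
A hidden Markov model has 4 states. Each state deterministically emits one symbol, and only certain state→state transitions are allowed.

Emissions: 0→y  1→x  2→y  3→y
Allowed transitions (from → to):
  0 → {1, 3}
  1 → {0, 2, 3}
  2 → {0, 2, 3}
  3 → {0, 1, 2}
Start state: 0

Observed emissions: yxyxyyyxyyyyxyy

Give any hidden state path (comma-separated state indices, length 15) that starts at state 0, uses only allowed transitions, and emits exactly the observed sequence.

0,1,3,1,2,2,3,1,2,2,0,3,1,0,3

  pos 0: y in {0,2,3}, choose 0; start
  pos 1: x in {1}, choose 1; 0->1 ok
  pos 2: y in {0,2,3}, choose 3; 1->3 ok
  pos 3: x in {1}, choose 1; 3->1 ok
  pos 4: y in {0,2,3}, choose 2; 1->2 ok
  pos 5: y in {0,2,3}, choose 2; 2->2 ok
  pos 6: y in {0,2,3}, choose 3; 2->3 ok
  pos 7: x in {1}, choose 1; 3->1 ok
  pos 8: y in {0,2,3}, choose 2; 1->2 ok
  pos 9: y in {0,2,3}, choose 2; 2->2 ok
  pos 10: y in {0,2,3}, choose 0; 2->0 ok
  pos 11: y in {0,2,3}, choose 3; 0->3 ok
  pos 12: x in {1}, choose 1; 3->1 ok
  pos 13: y in {0,2,3}, choose 0; 1->0 ok
  pos 14: y in {0,2,3}, choose 3; 0->3 ok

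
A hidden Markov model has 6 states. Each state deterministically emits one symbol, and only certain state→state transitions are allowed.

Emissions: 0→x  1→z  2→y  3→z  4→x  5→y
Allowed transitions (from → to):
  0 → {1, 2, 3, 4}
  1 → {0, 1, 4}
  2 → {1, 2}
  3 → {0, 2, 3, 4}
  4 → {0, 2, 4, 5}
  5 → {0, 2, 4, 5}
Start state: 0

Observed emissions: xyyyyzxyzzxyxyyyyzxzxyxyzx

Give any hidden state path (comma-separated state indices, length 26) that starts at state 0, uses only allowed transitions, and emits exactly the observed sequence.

  [0] x  {0,4}  => 0  start
  [1] y  {2,5}  => 2  0->2 ok
  [2] y  {2,5}  => 2  2->2 ok
  [3] y  {2,5}  => 2  2->2 ok
  [4] y  {2,5}  => 2  2->2 ok
  [5] z  {1,3}  => 1  2->1 ok
  [6] x  {0,4}  => 0  1->0 ok
  [7] y  {2,5}  => 2  0->2 ok
  [8] z  {1,3}  => 1  2->1 ok
  [9] z  {1,3}  => 1  1->1 ok
  [10] x  {0,4}  => 4  1->4 ok
  [11] y  {2,5}  => 5  4->5 ok
  [12] x  {0,4}  => 4  5->4 ok
  [13] y  {2,5}  => 5  4->5 ok
  [14] y  {2,5}  => 5  5->5 ok
  [15] y  {2,5}  => 5  5->5 ok
  [16] y  {2,5}  => 2  5->2 ok
  [17] z  {1,3}  => 1  2->1 ok
  [18] x  {0,4}  => 0  1->0 ok
  [19] z  {1,3}  => 3  0->3 ok
  [20] x  {0,4}  => 4  3->4 ok
  [21] y  {2,5}  => 5  4->5 ok
  [22] x  {0,4}  => 4  5->4 ok
  [23] y  {2,5}  => 2  4->2 ok
  [24] z  {1,3}  => 1  2->1 ok
  [25] x  {0,4}  => 4  1->4 ok

0,2,2,2,2,1,0,2,1,1,4,5,4,5,5,5,2,1,0,3,4,5,4,2,1,4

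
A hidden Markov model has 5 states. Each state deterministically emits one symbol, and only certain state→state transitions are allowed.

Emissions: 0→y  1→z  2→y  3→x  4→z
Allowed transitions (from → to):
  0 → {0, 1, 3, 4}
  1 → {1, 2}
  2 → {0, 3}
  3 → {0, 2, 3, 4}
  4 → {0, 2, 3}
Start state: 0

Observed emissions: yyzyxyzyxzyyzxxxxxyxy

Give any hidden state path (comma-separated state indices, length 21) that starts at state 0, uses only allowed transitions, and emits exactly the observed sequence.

  0: obs=y cand={0,2} pick 0 [start]
  1: obs=y cand={0,2} pick 0 [0->0 ok]
  2: obs=z cand={1,4} pick 1 [0->1 ok]
  3: obs=y cand={0,2} pick 2 [1->2 ok]
  4: obs=x cand={3} pick 3 [2->3 ok]
  5: obs=y cand={0,2} pick 0 [3->0 ok]
  6: obs=z cand={1,4} pick 4 [0->4 ok]
  7: obs=y cand={0,2} pick 0 [4->0 ok]
  8: obs=x cand={3} pick 3 [0->3 ok]
  9: obs=z cand={1,4} pick 4 [3->4 ok]
  10: obs=y cand={0,2} pick 2 [4->2 ok]
  11: obs=y cand={0,2} pick 0 [2->0 ok]
  12: obs=z cand={1,4} pick 4 [0->4 ok]
  13: obs=x cand={3} pick 3 [4->3 ok]
  14: obs=x cand={3} pick 3 [3->3 ok]
  15: obs=x cand={3} pick 3 [3->3 ok]
  16: obs=x cand={3} pick 3 [3->3 ok]
  17: obs=x cand={3} pick 3 [3->3 ok]
  18: obs=y cand={0,2} pick 0 [3->0 ok]
  19: obs=x cand={3} pick 3 [0->3 ok]
  20: obs=y cand={0,2} pick 0 [3->0 ok]

0,0,1,2,3,0,4,0,3,4,2,0,4,3,3,3,3,3,0,3,0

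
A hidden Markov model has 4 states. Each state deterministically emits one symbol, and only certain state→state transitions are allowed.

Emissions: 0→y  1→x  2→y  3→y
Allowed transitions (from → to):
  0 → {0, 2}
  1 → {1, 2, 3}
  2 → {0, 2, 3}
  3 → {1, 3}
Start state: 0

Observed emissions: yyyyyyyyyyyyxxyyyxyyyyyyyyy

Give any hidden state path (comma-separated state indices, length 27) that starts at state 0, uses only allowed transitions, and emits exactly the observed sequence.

  pos 0: y in {0,2,3}, choose 0; start
  pos 1: y in {0,2,3}, choose 2; 0->2 ok
  pos 2: y in {0,2,3}, choose 0; 2->0 ok
  pos 3: y in {0,2,3}, choose 2; 0->2 ok
  pos 4: y in {0,2,3}, choose 0; 2->0 ok
  pos 5: y in {0,2,3}, choose 2; 0->2 ok
  pos 6: y in {0,2,3}, choose 2; 2->2 ok
  pos 7: y in {0,2,3}, choose 3; 2->3 ok
  pos 8: y in {0,2,3}, choose 3; 3->3 ok
  pos 9: y in {0,2,3}, choose 3; 3->3 ok
  pos 10: y in {0,2,3}, choose 3; 3->3 ok
  pos 11: y in {0,2,3}, choose 3; 3->3 ok
  pos 12: x in {1}, choose 1; 3->1 ok
  pos 13: x in {1}, choose 1; 1->1 ok
  pos 14: y in {0,2,3}, choose 3; 1->3 ok
  pos 15: y in {0,2,3}, choose 3; 3->3 ok
  pos 16: y in {0,2,3}, choose 3; 3->3 ok
  pos 17: x in {1}, choose 1; 3->1 ok
  pos 18: y in {0,2,3}, choose 2; 1->2 ok
  pos 19: y in {0,2,3}, choose 2; 2->2 ok
  pos 20: y in {0,2,3}, choose 2; 2->2 ok
  pos 21: y in {0,2,3}, choose 0; 2->0 ok
  pos 22: y in {0,2,3}, choose 0; 0->0 ok
  pos 23: y in {0,2,3}, choose 2; 0->2 ok
  pos 24: y in {0,2,3}, choose 3; 2->3 ok
  pos 25: y in {0,2,3}, choose 3; 3->3 ok
  pos 26: y in {0,2,3}, choose 3; 3->3 ok

0,2,0,2,0,2,2,3,3,3,3,3,1,1,3,3,3,1,2,2,2,0,0,2,3,3,3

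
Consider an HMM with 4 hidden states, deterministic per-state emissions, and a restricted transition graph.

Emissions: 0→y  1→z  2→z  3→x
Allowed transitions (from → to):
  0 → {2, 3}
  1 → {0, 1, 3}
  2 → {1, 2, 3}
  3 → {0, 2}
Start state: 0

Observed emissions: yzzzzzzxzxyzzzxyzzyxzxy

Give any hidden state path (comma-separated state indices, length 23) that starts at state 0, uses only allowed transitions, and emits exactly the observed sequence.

0,2,2,2,2,2,2,3,2,3,0,2,2,1,3,0,2,1,0,3,2,3,0

  [0] y  {0}  => 0  start
  [1] z  {1,2}  => 2  0->2 ok
  [2] z  {1,2}  => 2  2->2 ok
  [3] z  {1,2}  => 2  2->2 ok
  [4] z  {1,2}  => 2  2->2 ok
  [5] z  {1,2}  => 2  2->2 ok
  [6] z  {1,2}  => 2  2->2 ok
  [7] x  {3}  => 3  2->3 ok
  [8] z  {1,2}  => 2  3->2 ok
  [9] x  {3}  => 3  2->3 ok
  [10] y  {0}  => 0  3->0 ok
  [11] z  {1,2}  => 2  0->2 ok
  [12] z  {1,2}  => 2  2->2 ok
  [13] z  {1,2}  => 1  2->1 ok
  [14] x  {3}  => 3  1->3 ok
  [15] y  {0}  => 0  3->0 ok
  [16] z  {1,2}  => 2  0->2 ok
  [17] z  {1,2}  => 1  2->1 ok
  [18] y  {0}  => 0  1->0 ok
  [19] x  {3}  => 3  0->3 ok
  [20] z  {1,2}  => 2  3->2 ok
  [21] x  {3}  => 3  2->3 ok
  [22] y  {0}  => 0  3->0 ok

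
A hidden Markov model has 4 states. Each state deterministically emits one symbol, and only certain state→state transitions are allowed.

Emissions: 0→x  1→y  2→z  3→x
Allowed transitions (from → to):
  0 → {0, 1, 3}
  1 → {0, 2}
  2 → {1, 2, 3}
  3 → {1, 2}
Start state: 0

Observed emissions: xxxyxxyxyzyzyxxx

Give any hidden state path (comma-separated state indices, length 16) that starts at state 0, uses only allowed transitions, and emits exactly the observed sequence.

0,0,3,1,0,0,1,0,1,2,1,2,1,0,0,3

  t0 'x' -> {0,3}, take 0 (start)
  t1 'x' -> {0,3}, take 0 (0->0 ok)
  t2 'x' -> {0,3}, take 3 (0->3 ok)
  t3 'y' -> {1}, take 1 (3->1 ok)
  t4 'x' -> {0,3}, take 0 (1->0 ok)
  t5 'x' -> {0,3}, take 0 (0->0 ok)
  t6 'y' -> {1}, take 1 (0->1 ok)
  t7 'x' -> {0,3}, take 0 (1->0 ok)
  t8 'y' -> {1}, take 1 (0->1 ok)
  t9 'z' -> {2}, take 2 (1->2 ok)
  t10 'y' -> {1}, take 1 (2->1 ok)
  t11 'z' -> {2}, take 2 (1->2 ok)
  t12 'y' -> {1}, take 1 (2->1 ok)
  t13 'x' -> {0,3}, take 0 (1->0 ok)
  t14 'x' -> {0,3}, take 0 (0->0 ok)
  t15 'x' -> {0,3}, take 3 (0->3 ok)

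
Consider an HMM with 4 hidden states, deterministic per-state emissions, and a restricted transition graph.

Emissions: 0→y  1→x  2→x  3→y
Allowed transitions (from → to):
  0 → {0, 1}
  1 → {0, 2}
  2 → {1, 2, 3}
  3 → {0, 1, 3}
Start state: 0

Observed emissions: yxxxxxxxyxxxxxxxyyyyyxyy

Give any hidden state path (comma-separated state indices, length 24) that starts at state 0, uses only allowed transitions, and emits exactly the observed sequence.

  t0 'y' -> {0,3}, take 0 (start)
  t1 'x' -> {1,2}, take 1 (0->1 ok)
  t2 'x' -> {1,2}, take 2 (1->2 ok)
  t3 'x' -> {1,2}, take 2 (2->2 ok)
  t4 'x' -> {1,2}, take 2 (2->2 ok)
  t5 'x' -> {1,2}, take 2 (2->2 ok)
  t6 'x' -> {1,2}, take 2 (2->2 ok)
  t7 'x' -> {1,2}, take 1 (2->1 ok)
  t8 'y' -> {0,3}, take 0 (1->0 ok)
  t9 'x' -> {1,2}, take 1 (0->1 ok)
  t10 'x' -> {1,2}, take 2 (1->2 ok)
  t11 'x' -> {1,2}, take 1 (2->1 ok)
  t12 'x' -> {1,2}, take 2 (1->2 ok)
  t13 'x' -> {1,2}, take 2 (2->2 ok)
  t14 'x' -> {1,2}, take 2 (2->2 ok)
  t15 'x' -> {1,2}, take 1 (2->1 ok)
  t16 'y' -> {0,3}, take 0 (1->0 ok)
  t17 'y' -> {0,3}, take 0 (0->0 ok)
  t18 'y' -> {0,3}, take 0 (0->0 ok)
  t19 'y' -> {0,3}, take 0 (0->0 ok)
  t20 'y' -> {0,3}, take 0 (0->0 ok)
  t21 'x' -> {1,2}, take 1 (0->1 ok)
  t22 'y' -> {0,3}, take 0 (1->0 ok)
  t23 'y' -> {0,3}, take 0 (0->0 ok)

0,1,2,2,2,2,2,1,0,1,2,1,2,2,2,1,0,0,0,0,0,1,0,0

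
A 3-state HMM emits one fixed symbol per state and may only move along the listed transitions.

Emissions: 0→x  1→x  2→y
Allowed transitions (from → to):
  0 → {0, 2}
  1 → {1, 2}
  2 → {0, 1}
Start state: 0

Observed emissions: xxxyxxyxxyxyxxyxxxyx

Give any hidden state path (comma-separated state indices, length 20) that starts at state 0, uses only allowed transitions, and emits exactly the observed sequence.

0,0,0,2,0,0,2,1,1,2,0,2,1,1,2,0,0,0,2,1

  pos 0: x in {0,1}, choose 0; start
  pos 1: x in {0,1}, choose 0; 0->0 ok
  pos 2: x in {0,1}, choose 0; 0->0 ok
  pos 3: y in {2}, choose 2; 0->2 ok
  pos 4: x in {0,1}, choose 0; 2->0 ok
  pos 5: x in {0,1}, choose 0; 0->0 ok
  pos 6: y in {2}, choose 2; 0->2 ok
  pos 7: x in {0,1}, choose 1; 2->1 ok
  pos 8: x in {0,1}, choose 1; 1->1 ok
  pos 9: y in {2}, choose 2; 1->2 ok
  pos 10: x in {0,1}, choose 0; 2->0 ok
  pos 11: y in {2}, choose 2; 0->2 ok
  pos 12: x in {0,1}, choose 1; 2->1 ok
  pos 13: x in {0,1}, choose 1; 1->1 ok
  pos 14: y in {2}, choose 2; 1->2 ok
  pos 15: x in {0,1}, choose 0; 2->0 ok
  pos 16: x in {0,1}, choose 0; 0->0 ok
  pos 17: x in {0,1}, choose 0; 0->0 ok
  pos 18: y in {2}, choose 2; 0->2 ok
  pos 19: x in {0,1}, choose 1; 2->1 ok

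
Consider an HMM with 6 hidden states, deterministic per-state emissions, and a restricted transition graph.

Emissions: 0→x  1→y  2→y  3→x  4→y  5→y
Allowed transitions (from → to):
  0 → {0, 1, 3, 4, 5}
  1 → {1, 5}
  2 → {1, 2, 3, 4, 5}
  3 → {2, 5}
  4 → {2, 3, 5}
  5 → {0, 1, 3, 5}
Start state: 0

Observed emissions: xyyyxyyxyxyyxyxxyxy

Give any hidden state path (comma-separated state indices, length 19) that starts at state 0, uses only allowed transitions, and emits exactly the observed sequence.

  [0] x  {0,3}  => 0  start
  [1] y  {1,2,4,5}  => 4  0->4 ok
  [2] y  {1,2,4,5}  => 2  4->2 ok
  [3] y  {1,2,4,5}  => 5  2->5 ok
  [4] x  {0,3}  => 0  5->0 ok
  [5] y  {1,2,4,5}  => 4  0->4 ok
  [6] y  {1,2,4,5}  => 5  4->5 ok
  [7] x  {0,3}  => 3  5->3 ok
  [8] y  {1,2,4,5}  => 5  3->5 ok
  [9] x  {0,3}  => 0  5->0 ok
  [10] y  {1,2,4,5}  => 4  0->4 ok
  [11] y  {1,2,4,5}  => 5  4->5 ok
  [12] x  {0,3}  => 3  5->3 ok
  [13] y  {1,2,4,5}  => 5  3->5 ok
  [14] x  {0,3}  => 0  5->0 ok
  [15] x  {0,3}  => 3  0->3 ok
  [16] y  {1,2,4,5}  => 5  3->5 ok
  [17] x  {0,3}  => 3  5->3 ok
  [18] y  {1,2,4,5}  => 5  3->5 ok

0,4,2,5,0,4,5,3,5,0,4,5,3,5,0,3,5,3,5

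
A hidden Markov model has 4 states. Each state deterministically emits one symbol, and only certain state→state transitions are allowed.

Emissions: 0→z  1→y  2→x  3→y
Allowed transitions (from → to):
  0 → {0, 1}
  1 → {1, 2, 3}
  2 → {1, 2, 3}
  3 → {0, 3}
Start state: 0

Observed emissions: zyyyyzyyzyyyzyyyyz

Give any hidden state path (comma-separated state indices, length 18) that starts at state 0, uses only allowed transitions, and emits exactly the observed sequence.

  [0] z  {0}  => 0  start
  [1] y  {1,3}  => 1  0->1 ok
  [2] y  {1,3}  => 3  1->3 ok
  [3] y  {1,3}  => 3  3->3 ok
  [4] y  {1,3}  => 3  3->3 ok
  [5] z  {0}  => 0  3->0 ok
  [6] y  {1,3}  => 1  0->1 ok
  [7] y  {1,3}  => 3  1->3 ok
  [8] z  {0}  => 0  3->0 ok
  [9] y  {1,3}  => 1  0->1 ok
  [10] y  {1,3}  => 3  1->3 ok
  [11] y  {1,3}  => 3  3->3 ok
  [12] z  {0}  => 0  3->0 ok
  [13] y  {1,3}  => 1  0->1 ok
  [14] y  {1,3}  => 1  1->1 ok
  [15] y  {1,3}  => 1  1->1 ok
  [16] y  {1,3}  => 3  1->3 ok
  [17] z  {0}  => 0  3->0 ok

0,1,3,3,3,0,1,3,0,1,3,3,0,1,1,1,3,0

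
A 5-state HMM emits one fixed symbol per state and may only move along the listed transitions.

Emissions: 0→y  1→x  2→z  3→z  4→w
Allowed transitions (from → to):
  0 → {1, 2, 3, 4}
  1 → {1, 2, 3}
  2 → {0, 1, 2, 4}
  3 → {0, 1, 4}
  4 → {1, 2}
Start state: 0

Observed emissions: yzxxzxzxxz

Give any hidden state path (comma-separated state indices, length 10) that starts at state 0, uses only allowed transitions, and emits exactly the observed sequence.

  [0] y  {0}  => 0  start
  [1] z  {2,3}  => 3  0->3 ok
  [2] x  {1}  => 1  3->1 ok
  [3] x  {1}  => 1  1->1 ok
  [4] z  {2,3}  => 3  1->3 ok
  [5] x  {1}  => 1  3->1 ok
  [6] z  {2,3}  => 3  1->3 ok
  [7] x  {1}  => 1  3->1 ok
  [8] x  {1}  => 1  1->1 ok
  [9] z  {2,3}  => 2  1->2 ok

0,3,1,1,3,1,3,1,1,2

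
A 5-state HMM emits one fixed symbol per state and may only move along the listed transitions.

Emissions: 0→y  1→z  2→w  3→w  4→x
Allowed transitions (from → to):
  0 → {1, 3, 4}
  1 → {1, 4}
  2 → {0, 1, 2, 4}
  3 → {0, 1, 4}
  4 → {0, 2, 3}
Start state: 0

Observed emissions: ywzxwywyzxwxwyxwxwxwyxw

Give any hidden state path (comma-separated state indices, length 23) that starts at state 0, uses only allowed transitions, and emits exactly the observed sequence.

  t0 'y' -> {0}, take 0 (start)
  t1 'w' -> {2,3}, take 3 (0->3 ok)
  t2 'z' -> {1}, take 1 (3->1 ok)
  t3 'x' -> {4}, take 4 (1->4 ok)
  t4 'w' -> {2,3}, take 2 (4->2 ok)
  t5 'y' -> {0}, take 0 (2->0 ok)
  t6 'w' -> {2,3}, take 3 (0->3 ok)
  t7 'y' -> {0}, take 0 (3->0 ok)
  t8 'z' -> {1}, take 1 (0->1 ok)
  t9 'x' -> {4}, take 4 (1->4 ok)
  t10 'w' -> {2,3}, take 3 (4->3 ok)
  t11 'x' -> {4}, take 4 (3->4 ok)
  t12 'w' -> {2,3}, take 3 (4->3 ok)
  t13 'y' -> {0}, take 0 (3->0 ok)
  t14 'x' -> {4}, take 4 (0->4 ok)
  t15 'w' -> {2,3}, take 2 (4->2 ok)
  t16 'x' -> {4}, take 4 (2->4 ok)
  t17 'w' -> {2,3}, take 2 (4->2 ok)
  t18 'x' -> {4}, take 4 (2->4 ok)
  t19 'w' -> {2,3}, take 2 (4->2 ok)
  t20 'y' -> {0}, take 0 (2->0 ok)
  t21 'x' -> {4}, take 4 (0->4 ok)
  t22 'w' -> {2,3}, take 3 (4->3 ok)

0,3,1,4,2,0,3,0,1,4,3,4,3,0,4,2,4,2,4,2,0,4,3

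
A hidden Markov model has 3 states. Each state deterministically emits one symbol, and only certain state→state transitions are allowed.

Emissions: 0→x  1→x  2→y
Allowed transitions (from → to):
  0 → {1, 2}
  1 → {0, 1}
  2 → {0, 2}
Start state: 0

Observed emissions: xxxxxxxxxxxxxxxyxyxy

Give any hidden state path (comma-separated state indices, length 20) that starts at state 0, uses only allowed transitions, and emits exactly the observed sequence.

  [0] x  {0,1}  => 0  start
  [1] x  {0,1}  => 1  0->1 ok
  [2] x  {0,1}  => 1  1->1 ok
  [3] x  {0,1}  => 1  1->1 ok
  [4] x  {0,1}  => 1  1->1 ok
  [5] x  {0,1}  => 1  1->1 ok
  [6] x  {0,1}  => 1  1->1 ok
  [7] x  {0,1}  => 1  1->1 ok
  [8] x  {0,1}  => 0  1->0 ok
  [9] x  {0,1}  => 1  0->1 ok
  [10] x  {0,1}  => 0  1->0 ok
  [11] x  {0,1}  => 1  0->1 ok
  [12] x  {0,1}  => 0  1->0 ok
  [13] x  {0,1}  => 1  0->1 ok
  [14] x  {0,1}  => 0  1->0 ok
  [15] y  {2}  => 2  0->2 ok
  [16] x  {0,1}  => 0  2->0 ok
  [17] y  {2}  => 2  0->2 ok
  [18] x  {0,1}  => 0  2->0 ok
  [19] y  {2}  => 2  0->2 ok

0,1,1,1,1,1,1,1,0,1,0,1,0,1,0,2,0,2,0,2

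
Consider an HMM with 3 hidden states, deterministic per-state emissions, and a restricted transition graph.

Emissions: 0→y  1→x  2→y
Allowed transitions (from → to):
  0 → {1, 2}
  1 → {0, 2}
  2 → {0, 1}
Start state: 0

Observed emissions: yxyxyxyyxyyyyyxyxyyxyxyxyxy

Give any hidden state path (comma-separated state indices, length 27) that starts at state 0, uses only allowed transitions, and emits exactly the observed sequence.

0,1,0,1,2,1,0,2,1,0,2,0,2,0,1,2,1,0,2,1,0,1,2,1,2,1,0

  pos 0: y in {0,2}, choose 0; start
  pos 1: x in {1}, choose 1; 0->1 ok
  pos 2: y in {0,2}, choose 0; 1->0 ok
  pos 3: x in {1}, choose 1; 0->1 ok
  pos 4: y in {0,2}, choose 2; 1->2 ok
  pos 5: x in {1}, choose 1; 2->1 ok
  pos 6: y in {0,2}, choose 0; 1->0 ok
  pos 7: y in {0,2}, choose 2; 0->2 ok
  pos 8: x in {1}, choose 1; 2->1 ok
  pos 9: y in {0,2}, choose 0; 1->0 ok
  pos 10: y in {0,2}, choose 2; 0->2 ok
  pos 11: y in {0,2}, choose 0; 2->0 ok
  pos 12: y in {0,2}, choose 2; 0->2 ok
  pos 13: y in {0,2}, choose 0; 2->0 ok
  pos 14: x in {1}, choose 1; 0->1 ok
  pos 15: y in {0,2}, choose 2; 1->2 ok
  pos 16: x in {1}, choose 1; 2->1 ok
  pos 17: y in {0,2}, choose 0; 1->0 ok
  pos 18: y in {0,2}, choose 2; 0->2 ok
  pos 19: x in {1}, choose 1; 2->1 ok
  pos 20: y in {0,2}, choose 0; 1->0 ok
  pos 21: x in {1}, choose 1; 0->1 ok
  pos 22: y in {0,2}, choose 2; 1->2 ok
  pos 23: x in {1}, choose 1; 2->1 ok
  pos 24: y in {0,2}, choose 2; 1->2 ok
  pos 25: x in {1}, choose 1; 2->1 ok
  pos 26: y in {0,2}, choose 0; 1->0 ok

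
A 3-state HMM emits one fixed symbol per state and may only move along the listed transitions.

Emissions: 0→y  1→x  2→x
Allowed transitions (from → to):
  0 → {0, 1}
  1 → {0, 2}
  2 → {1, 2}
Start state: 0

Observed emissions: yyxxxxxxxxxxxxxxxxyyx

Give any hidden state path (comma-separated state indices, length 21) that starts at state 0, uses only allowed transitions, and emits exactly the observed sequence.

0,0,1,2,2,1,2,1,2,2,2,1,2,1,2,2,2,1,0,0,1

  pos 0: y in {0}, choose 0; start
  pos 1: y in {0}, choose 0; 0->0 ok
  pos 2: x in {1,2}, choose 1; 0->1 ok
  pos 3: x in {1,2}, choose 2; 1->2 ok
  pos 4: x in {1,2}, choose 2; 2->2 ok
  pos 5: x in {1,2}, choose 1; 2->1 ok
  pos 6: x in {1,2}, choose 2; 1->2 ok
  pos 7: x in {1,2}, choose 1; 2->1 ok
  pos 8: x in {1,2}, choose 2; 1->2 ok
  pos 9: x in {1,2}, choose 2; 2->2 ok
  pos 10: x in {1,2}, choose 2; 2->2 ok
  pos 11: x in {1,2}, choose 1; 2->1 ok
  pos 12: x in {1,2}, choose 2; 1->2 ok
  pos 13: x in {1,2}, choose 1; 2->1 ok
  pos 14: x in {1,2}, choose 2; 1->2 ok
  pos 15: x in {1,2}, choose 2; 2->2 ok
  pos 16: x in {1,2}, choose 2; 2->2 ok
  pos 17: x in {1,2}, choose 1; 2->1 ok
  pos 18: y in {0}, choose 0; 1->0 ok
  pos 19: y in {0}, choose 0; 0->0 ok
  pos 20: x in {1,2}, choose 1; 0->1 ok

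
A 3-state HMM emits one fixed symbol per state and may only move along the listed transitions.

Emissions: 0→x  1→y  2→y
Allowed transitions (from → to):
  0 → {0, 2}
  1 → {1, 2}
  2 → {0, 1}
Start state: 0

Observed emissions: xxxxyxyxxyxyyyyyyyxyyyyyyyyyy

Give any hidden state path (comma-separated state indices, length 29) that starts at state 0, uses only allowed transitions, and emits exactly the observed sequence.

0,0,0,0,2,0,2,0,0,2,0,2,1,1,2,1,1,2,0,2,1,1,1,1,2,1,1,1,2

  t0 'x' -> {0}, take 0 (start)
  t1 'x' -> {0}, take 0 (0->0 ok)
  t2 'x' -> {0}, take 0 (0->0 ok)
  t3 'x' -> {0}, take 0 (0->0 ok)
  t4 'y' -> {1,2}, take 2 (0->2 ok)
  t5 'x' -> {0}, take 0 (2->0 ok)
  t6 'y' -> {1,2}, take 2 (0->2 ok)
  t7 'x' -> {0}, take 0 (2->0 ok)
  t8 'x' -> {0}, take 0 (0->0 ok)
  t9 'y' -> {1,2}, take 2 (0->2 ok)
  t10 'x' -> {0}, take 0 (2->0 ok)
  t11 'y' -> {1,2}, take 2 (0->2 ok)
  t12 'y' -> {1,2}, take 1 (2->1 ok)
  t13 'y' -> {1,2}, take 1 (1->1 ok)
  t14 'y' -> {1,2}, take 2 (1->2 ok)
  t15 'y' -> {1,2}, take 1 (2->1 ok)
  t16 'y' -> {1,2}, take 1 (1->1 ok)
  t17 'y' -> {1,2}, take 2 (1->2 ok)
  t18 'x' -> {0}, take 0 (2->0 ok)
  t19 'y' -> {1,2}, take 2 (0->2 ok)
  t20 'y' -> {1,2}, take 1 (2->1 ok)
  t21 'y' -> {1,2}, take 1 (1->1 ok)
  t22 'y' -> {1,2}, take 1 (1->1 ok)
  t23 'y' -> {1,2}, take 1 (1->1 ok)
  t24 'y' -> {1,2}, take 2 (1->2 ok)
  t25 'y' -> {1,2}, take 1 (2->1 ok)
  t26 'y' -> {1,2}, take 1 (1->1 ok)
  t27 'y' -> {1,2}, take 1 (1->1 ok)
  t28 'y' -> {1,2}, take 2 (1->2 ok)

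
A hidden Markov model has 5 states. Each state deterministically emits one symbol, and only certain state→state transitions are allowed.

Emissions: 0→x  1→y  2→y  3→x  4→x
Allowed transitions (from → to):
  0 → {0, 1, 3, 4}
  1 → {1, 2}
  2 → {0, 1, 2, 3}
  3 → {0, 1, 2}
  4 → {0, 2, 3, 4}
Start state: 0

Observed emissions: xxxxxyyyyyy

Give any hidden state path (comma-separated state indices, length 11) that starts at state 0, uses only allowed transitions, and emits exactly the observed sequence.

0,3,0,0,0,1,1,2,1,1,2

  t0 'x' -> {0,3,4}, take 0 (start)
  t1 'x' -> {0,3,4}, take 3 (0->3 ok)
  t2 'x' -> {0,3,4}, take 0 (3->0 ok)
  t3 'x' -> {0,3,4}, take 0 (0->0 ok)
  t4 'x' -> {0,3,4}, take 0 (0->0 ok)
  t5 'y' -> {1,2}, take 1 (0->1 ok)
  t6 'y' -> {1,2}, take 1 (1->1 ok)
  t7 'y' -> {1,2}, take 2 (1->2 ok)
  t8 'y' -> {1,2}, take 1 (2->1 ok)
  t9 'y' -> {1,2}, take 1 (1->1 ok)
  t10 'y' -> {1,2}, take 2 (1->2 ok)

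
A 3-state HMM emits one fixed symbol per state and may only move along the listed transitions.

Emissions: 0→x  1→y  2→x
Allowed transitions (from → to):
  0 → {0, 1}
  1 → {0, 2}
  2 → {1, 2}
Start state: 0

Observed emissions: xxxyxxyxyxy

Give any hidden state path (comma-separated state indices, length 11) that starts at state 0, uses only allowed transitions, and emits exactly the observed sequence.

  [0] x  {0,2}  => 0  start
  [1] x  {0,2}  => 0  0->0 ok
  [2] x  {0,2}  => 0  0->0 ok
  [3] y  {1}  => 1  0->1 ok
  [4] x  {0,2}  => 0  1->0 ok
  [5] x  {0,2}  => 0  0->0 ok
  [6] y  {1}  => 1  0->1 ok
  [7] x  {0,2}  => 2  1->2 ok
  [8] y  {1}  => 1  2->1 ok
  [9] x  {0,2}  => 2  1->2 ok
  [10] y  {1}  => 1  2->1 ok

0,0,0,1,0,0,1,2,1,2,1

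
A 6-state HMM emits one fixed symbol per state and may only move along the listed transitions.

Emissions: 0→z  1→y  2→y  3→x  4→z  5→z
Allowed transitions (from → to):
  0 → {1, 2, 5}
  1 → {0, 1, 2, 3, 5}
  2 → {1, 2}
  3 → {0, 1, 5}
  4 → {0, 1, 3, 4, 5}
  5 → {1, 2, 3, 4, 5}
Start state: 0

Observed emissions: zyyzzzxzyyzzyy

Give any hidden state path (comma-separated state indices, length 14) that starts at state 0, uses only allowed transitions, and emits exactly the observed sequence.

0,2,1,5,4,5,3,5,2,1,0,5,1,1

  t0 'z' -> {0,4,5}, take 0 (start)
  t1 'y' -> {1,2}, take 2 (0->2 ok)
  t2 'y' -> {1,2}, take 1 (2->1 ok)
  t3 'z' -> {0,4,5}, take 5 (1->5 ok)
  t4 'z' -> {0,4,5}, take 4 (5->4 ok)
  t5 'z' -> {0,4,5}, take 5 (4->5 ok)
  t6 'x' -> {3}, take 3 (5->3 ok)
  t7 'z' -> {0,4,5}, take 5 (3->5 ok)
  t8 'y' -> {1,2}, take 2 (5->2 ok)
  t9 'y' -> {1,2}, take 1 (2->1 ok)
  t10 'z' -> {0,4,5}, take 0 (1->0 ok)
  t11 'z' -> {0,4,5}, take 5 (0->5 ok)
  t12 'y' -> {1,2}, take 1 (5->1 ok)
  t13 'y' -> {1,2}, take 1 (1->1 ok)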